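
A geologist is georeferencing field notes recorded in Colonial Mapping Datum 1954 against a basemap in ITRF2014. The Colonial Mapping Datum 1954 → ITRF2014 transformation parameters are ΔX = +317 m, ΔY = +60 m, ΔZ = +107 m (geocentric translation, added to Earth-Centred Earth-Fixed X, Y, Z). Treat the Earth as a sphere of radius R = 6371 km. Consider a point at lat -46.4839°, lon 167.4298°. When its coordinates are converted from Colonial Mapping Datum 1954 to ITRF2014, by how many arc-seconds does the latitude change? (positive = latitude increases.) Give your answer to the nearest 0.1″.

sin φ = -0.725181, cos φ = 0.688558, sin λ = 0.217636, cos λ = -0.976030.
North component: ΔN = −sin φ cos λ·ΔX − sin φ sin λ·ΔY + cos φ·ΔZ = −(-0.725181)(-0.976030)(317) − (-0.725181)(0.217636)(60) + (0.688558)(107) = -141.23 m.
1° of latitude spans πR/180 = 111195 m, so Δφ = -141.23 / 111195 × 3600 = -4.572″.

Δφ = -4.6″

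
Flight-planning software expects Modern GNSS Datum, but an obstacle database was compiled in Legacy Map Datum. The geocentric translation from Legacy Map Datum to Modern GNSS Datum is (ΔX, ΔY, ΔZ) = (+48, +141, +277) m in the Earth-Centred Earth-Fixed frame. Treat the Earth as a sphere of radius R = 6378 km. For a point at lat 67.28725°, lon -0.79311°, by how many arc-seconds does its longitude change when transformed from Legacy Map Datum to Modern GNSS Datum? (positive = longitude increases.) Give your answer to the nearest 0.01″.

sin φ = 0.922452, cos φ = 0.386111, sin λ = -0.013842, cos λ = 0.999904.
East component: ΔE = −sin λ·ΔX + cos λ·ΔY = −(-0.013842)(48) + (0.999904)(141) = 141.65 m.
1° of latitude spans πR/180 = 111317 m; at latitude φ, 1° of longitude spans that × cos φ = 42980.8 m, so Δλ = 141.65 / 42980.8 × 3600 = 11.864″.

Δλ = 11.86″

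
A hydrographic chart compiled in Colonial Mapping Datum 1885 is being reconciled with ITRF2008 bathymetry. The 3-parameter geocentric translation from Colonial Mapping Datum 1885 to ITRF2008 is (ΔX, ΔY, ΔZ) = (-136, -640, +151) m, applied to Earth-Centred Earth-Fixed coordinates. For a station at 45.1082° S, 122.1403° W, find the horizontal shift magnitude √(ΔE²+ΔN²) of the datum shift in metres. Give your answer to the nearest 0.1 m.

586.7 m

At φ = -45.1082°, λ = -122.1403°: sin φ = -0.708441, cos φ = 0.705770, sin λ = -0.846748, cos λ = -0.531994.
ΔE = −sin λ·ΔX + cos λ·ΔY = −(-0.846748)·(-136) + (-0.531994)·(-640) = 225.32 m.
ΔN = −sin φ cos λ·ΔX − sin φ sin λ·ΔY + cos φ·ΔZ = −(-0.708441)(-0.531994)(-136) − (-0.708441)(-0.846748)(-640) + (0.705770)(151) = 541.75 m.
Horizontal magnitude = √(ΔE² + ΔN²) = √(225.32² + 541.75²) = 586.73 m.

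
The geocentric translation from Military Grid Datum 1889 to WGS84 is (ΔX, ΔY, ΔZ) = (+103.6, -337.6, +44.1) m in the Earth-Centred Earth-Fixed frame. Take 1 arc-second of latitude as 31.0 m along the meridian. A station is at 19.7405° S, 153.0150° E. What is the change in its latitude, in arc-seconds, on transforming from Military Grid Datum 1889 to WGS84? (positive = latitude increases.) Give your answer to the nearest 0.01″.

Δφ = -1.34″

sin φ = -0.337761, cos φ = 0.941232, sin λ = 0.453757, cos λ = -0.891125.
North component: ΔN = −sin φ cos λ·ΔX − sin φ sin λ·ΔY + cos φ·ΔZ = −(-0.337761)(-0.891125)(103.6) − (-0.337761)(0.453757)(-337.6) + (0.941232)(44.1) = -41.41 m.
1° of latitude spans 3600 × 31.00 = 111600 m, so Δφ = -41.41 / 111600 × 3600 = -1.336″.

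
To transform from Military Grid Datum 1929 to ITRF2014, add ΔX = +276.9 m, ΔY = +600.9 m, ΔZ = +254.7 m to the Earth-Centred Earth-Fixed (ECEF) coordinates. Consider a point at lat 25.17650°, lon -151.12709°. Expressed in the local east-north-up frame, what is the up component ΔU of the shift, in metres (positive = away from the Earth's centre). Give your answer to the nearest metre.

At φ = 25.17650°, λ = -151.12709°: sin φ = 0.425408, cos φ = 0.905002, sin λ = -0.482868, cos λ = -0.875693.
ΔU = cos φ cos λ·ΔX + cos φ sin λ·ΔY + sin φ·ΔZ = (0.905002)(-0.875693)(276.9) + (0.905002)(-0.482868)(600.9) + (0.425408)(254.7) = -373.68 m.

ΔU = -374 m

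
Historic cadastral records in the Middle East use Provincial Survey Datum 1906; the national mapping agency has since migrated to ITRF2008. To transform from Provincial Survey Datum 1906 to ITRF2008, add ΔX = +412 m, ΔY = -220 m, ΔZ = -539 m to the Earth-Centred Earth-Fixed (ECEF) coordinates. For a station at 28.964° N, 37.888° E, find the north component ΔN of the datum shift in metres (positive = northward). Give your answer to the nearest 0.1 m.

At φ = 28.964°, λ = 37.888°: sin φ = 0.484260, cos φ = 0.874924, sin λ = 0.614120, cos λ = 0.789213.
ΔN = −sin φ cos λ·ΔX − sin φ sin λ·ΔY + cos φ·ΔZ = −(0.484260)(0.789213)(412) − (0.484260)(0.614120)(-220) + (0.874924)(-539) = -563.62 m.

ΔN = -563.6 m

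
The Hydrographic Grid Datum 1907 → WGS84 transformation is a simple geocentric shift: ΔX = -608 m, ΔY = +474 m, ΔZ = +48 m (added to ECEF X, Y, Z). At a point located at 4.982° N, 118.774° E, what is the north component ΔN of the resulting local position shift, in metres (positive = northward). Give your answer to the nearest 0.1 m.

ΔN = -13.7 m

At φ = 4.982°, λ = 118.774°: sin φ = 0.086843, cos φ = 0.996222, sin λ = 0.876525, cos λ = -0.481356.
ΔN = −sin φ cos λ·ΔX − sin φ sin λ·ΔY + cos φ·ΔZ = −(0.086843)(-0.481356)(-608) − (0.086843)(0.876525)(474) + (0.996222)(48) = -13.68 m.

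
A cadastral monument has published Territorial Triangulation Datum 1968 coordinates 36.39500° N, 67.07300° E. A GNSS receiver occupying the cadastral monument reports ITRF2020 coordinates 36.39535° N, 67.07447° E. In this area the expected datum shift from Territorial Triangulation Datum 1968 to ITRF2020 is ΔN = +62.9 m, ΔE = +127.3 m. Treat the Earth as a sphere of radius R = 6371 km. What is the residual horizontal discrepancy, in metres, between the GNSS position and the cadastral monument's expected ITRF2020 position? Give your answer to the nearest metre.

24 m

Observed coordinate differences: Δφ = +0.00035°, Δλ = +0.00147°.
Converting to metres (1° lat = 111195 m, cos φ = 0.804946): observed ΔN = 38.9 m, observed ΔE = 131.6 m.
Subtracting the expected shift leaves a residual of 38.9 − (62.9) = -24.0 m north and 131.6 − (127.3) = 4.3 m east.
Residual distance = √((-24.0)² + 4.3²) = 24.4 m.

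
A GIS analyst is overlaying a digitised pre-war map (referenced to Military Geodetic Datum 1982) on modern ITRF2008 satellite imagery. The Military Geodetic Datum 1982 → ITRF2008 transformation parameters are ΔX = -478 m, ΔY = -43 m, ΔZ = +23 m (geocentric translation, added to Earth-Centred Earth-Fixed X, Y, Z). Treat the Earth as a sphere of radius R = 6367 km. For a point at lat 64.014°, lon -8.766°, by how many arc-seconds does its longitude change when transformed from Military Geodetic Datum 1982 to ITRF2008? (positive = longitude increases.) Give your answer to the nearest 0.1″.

Δλ = -8.5″

sin φ = 0.898901, cos φ = 0.438152, sin λ = -0.152399, cos λ = 0.988319.
East component: ΔE = −sin λ·ΔX + cos λ·ΔY = −(-0.152399)(-478) + (0.988319)(-43) = -115.34 m.
1° of latitude spans πR/180 = 111125 m; at latitude φ, 1° of longitude spans that × cos φ = 48689.6 m, so Δλ = -115.34 / 48689.6 × 3600 = -8.528″.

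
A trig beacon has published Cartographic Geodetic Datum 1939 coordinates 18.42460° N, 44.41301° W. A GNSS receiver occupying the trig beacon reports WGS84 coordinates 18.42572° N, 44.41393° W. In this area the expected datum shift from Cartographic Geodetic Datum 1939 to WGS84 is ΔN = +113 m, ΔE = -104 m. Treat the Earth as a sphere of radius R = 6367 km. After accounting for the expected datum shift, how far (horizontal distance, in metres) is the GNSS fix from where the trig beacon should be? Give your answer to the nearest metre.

Observed coordinate differences: Δφ = +0.00112°, Δλ = -0.00092°.
Converting to metres (1° lat = 111125 m, cos φ = 0.948740): observed ΔN = 124.5 m, observed ΔE = -97.0 m.
Subtracting the expected shift leaves a residual of 124.5 − (113) = 11.5 m north and -97.0 − (-104) = 7.0 m east.
Residual distance = √(11.5² + 7.0²) = 13.4 m.

13 m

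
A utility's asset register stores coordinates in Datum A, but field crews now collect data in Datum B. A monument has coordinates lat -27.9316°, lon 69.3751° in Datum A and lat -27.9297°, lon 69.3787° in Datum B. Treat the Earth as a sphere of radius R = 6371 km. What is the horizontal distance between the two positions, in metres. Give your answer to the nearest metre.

Δφ = -27.9297° − -27.9316° = +0.0019°; Δλ = 69.3787° − 69.3751° = +0.0036°.
1° along a meridian = πR/180 = 111195 m.
ΔN = Δφ × 111195 = 211.3 m; ΔE = Δλ × 111195 × cos(-27.9316°) = +0.0036 × 111195 × 0.883507 = 353.7 m.
Distance = √(ΔE² + ΔN²) = √(353.7² + 211.3²) = 412.0 m.

412 m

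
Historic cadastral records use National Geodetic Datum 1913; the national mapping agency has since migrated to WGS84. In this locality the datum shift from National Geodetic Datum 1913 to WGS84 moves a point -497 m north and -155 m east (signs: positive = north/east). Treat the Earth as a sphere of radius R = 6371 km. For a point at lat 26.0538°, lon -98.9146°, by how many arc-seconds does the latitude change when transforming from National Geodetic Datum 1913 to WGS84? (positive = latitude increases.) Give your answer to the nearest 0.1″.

Δφ = -16.1″

On a sphere of radius R, 1 rad of latitude = R, so Δφ = ΔN / R = -497.0 / 6371000 = -7.8010e-05 rad = -16.091″.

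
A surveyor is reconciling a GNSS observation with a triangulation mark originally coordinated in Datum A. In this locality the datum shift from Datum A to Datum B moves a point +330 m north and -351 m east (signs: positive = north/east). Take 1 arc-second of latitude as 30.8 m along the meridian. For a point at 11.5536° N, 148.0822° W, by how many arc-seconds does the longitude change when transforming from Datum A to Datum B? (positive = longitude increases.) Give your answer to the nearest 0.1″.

At latitude 11.5536°, cos φ = 0.979738.
1″ of longitude at this latitude = 30.80 × cos φ = 30.1759 m, so Δλ = -351.0 / 30.1759 = -11.632″.

Δλ = -11.6″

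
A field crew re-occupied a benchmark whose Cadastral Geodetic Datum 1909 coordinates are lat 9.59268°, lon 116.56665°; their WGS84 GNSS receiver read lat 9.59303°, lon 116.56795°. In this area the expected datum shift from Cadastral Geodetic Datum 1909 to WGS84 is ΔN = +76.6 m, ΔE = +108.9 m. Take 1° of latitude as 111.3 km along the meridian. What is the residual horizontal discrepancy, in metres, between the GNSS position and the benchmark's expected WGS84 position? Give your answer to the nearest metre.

51 m

Observed coordinate differences: Δφ = +0.00035°, Δλ = +0.00130°.
Converting to metres (1° lat = 111300 m, cos φ = 0.986017): observed ΔN = 39.0 m, observed ΔE = 142.7 m.
Subtracting the expected shift leaves a residual of 39.0 − (76.6) = -37.6 m north and 142.7 − (108.9) = 33.8 m east.
Residual distance = √((-37.6)² + 33.8²) = 50.6 m.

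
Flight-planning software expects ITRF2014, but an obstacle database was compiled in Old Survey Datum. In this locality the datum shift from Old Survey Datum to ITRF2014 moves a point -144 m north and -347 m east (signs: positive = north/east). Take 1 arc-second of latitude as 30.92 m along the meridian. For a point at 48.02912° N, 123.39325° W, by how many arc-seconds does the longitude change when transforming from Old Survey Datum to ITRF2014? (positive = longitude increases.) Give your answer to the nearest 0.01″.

Δλ = -16.78″

At latitude 48.02912°, cos φ = 0.668753.
1″ of longitude at this latitude = 30.92 × cos φ = 20.6778 m, so Δλ = -347.0 / 20.6778 = -16.781″.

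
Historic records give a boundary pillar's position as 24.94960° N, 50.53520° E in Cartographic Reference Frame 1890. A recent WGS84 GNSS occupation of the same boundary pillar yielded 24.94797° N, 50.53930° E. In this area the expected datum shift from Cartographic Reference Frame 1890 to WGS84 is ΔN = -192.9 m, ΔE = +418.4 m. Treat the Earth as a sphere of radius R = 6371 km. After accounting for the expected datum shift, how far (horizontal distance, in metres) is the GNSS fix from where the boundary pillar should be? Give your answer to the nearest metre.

Observed coordinate differences: Δφ = -0.00163°, Δλ = +0.00410°.
Converting to metres (1° lat = 111195 m, cos φ = 0.906679): observed ΔN = -181.2 m, observed ΔE = 413.4 m.
Subtracting the expected shift leaves a residual of -181.2 − (-192.9) = 11.7 m north and 413.4 − (418.4) = -5.0 m east.
Residual distance = √(11.7² + (-5.0)²) = 12.7 m.

13 m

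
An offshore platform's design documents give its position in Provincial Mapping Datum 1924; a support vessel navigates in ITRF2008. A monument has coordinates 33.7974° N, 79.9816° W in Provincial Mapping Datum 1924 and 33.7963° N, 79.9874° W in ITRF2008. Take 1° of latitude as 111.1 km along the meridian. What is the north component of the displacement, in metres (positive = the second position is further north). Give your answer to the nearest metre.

ΔN = -122 m

Δφ = 33.7963° − 33.7974° = -0.0011°; Δλ = -79.9874° − -79.9816° = -0.0058°.
ΔN = Δφ × 111100 = -122.2 m; ΔE = Δλ × 111100 × cos(33.7974°) = -0.0058 × 111100 × 0.831010 = -535.5 m.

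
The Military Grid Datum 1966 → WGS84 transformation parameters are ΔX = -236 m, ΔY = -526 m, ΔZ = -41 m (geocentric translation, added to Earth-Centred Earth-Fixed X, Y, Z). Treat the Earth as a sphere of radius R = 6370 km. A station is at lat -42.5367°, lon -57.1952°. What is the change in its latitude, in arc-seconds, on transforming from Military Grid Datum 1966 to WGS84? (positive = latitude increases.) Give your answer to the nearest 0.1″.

Δφ = 5.9″

sin φ = -0.676062, cos φ = 0.736844, sin λ = -0.840521, cos λ = 0.541779.
North component: ΔN = −sin φ cos λ·ΔX − sin φ sin λ·ΔY + cos φ·ΔZ = −(-0.676062)(0.541779)(-236) − (-0.676062)(-0.840521)(-526) + (0.736844)(-41) = 182.24 m.
1° of latitude spans πR/180 = 111177 m, so Δφ = 182.24 / 111177 × 3600 = 5.901″.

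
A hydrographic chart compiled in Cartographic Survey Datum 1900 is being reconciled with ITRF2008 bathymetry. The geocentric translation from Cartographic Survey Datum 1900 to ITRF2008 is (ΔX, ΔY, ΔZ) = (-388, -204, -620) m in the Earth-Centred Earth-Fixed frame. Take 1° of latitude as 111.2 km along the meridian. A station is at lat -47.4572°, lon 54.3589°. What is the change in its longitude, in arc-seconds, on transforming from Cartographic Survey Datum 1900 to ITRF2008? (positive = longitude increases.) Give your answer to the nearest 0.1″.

Δλ = 9.4″

sin φ = -0.736772, cos φ = 0.676141, sin λ = 0.812683, cos λ = 0.582706.
East component: ΔE = −sin λ·ΔX + cos λ·ΔY = −(0.812683)(-388) + (0.582706)(-204) = 196.45 m.
1° of latitude spans 111200 m; at latitude φ, 1° of longitude spans that × cos φ = 75186.9 m, so Δλ = 196.45 / 75186.9 × 3600 = 9.406″.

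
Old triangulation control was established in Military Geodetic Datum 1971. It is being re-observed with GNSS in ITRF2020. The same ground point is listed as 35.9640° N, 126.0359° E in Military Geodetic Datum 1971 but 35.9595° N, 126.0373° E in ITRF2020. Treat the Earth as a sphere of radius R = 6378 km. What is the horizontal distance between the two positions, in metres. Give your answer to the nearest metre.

517 m

Δφ = 35.9595° − 35.9640° = -0.0045°; Δλ = 126.0373° − 126.0359° = +0.0014°.
1° along a meridian = πR/180 = 111317 m.
ΔN = Δφ × 111317 = -500.9 m; ΔE = Δλ × 111317 × cos(35.9640°) = +0.0014 × 111317 × 0.809386 = 126.1 m.
Distance = √(ΔE² + ΔN²) = √(126.1² + (-500.9)²) = 516.6 m.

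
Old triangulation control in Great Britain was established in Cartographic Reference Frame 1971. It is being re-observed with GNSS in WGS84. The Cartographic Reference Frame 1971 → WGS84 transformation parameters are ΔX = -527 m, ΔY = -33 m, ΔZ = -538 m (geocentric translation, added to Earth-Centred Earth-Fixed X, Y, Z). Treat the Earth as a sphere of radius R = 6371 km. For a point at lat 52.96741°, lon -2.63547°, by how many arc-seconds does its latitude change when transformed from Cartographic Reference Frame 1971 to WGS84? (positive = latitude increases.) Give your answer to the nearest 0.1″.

Δφ = 3.1″

sin φ = 0.798293, cos φ = 0.602269, sin λ = -0.045981, cos λ = 0.998942.
North component: ΔN = −sin φ cos λ·ΔX − sin φ sin λ·ΔY + cos φ·ΔZ = −(0.798293)(0.998942)(-527) − (0.798293)(-0.045981)(-33) + (0.602269)(-538) = 95.02 m.
1° of latitude spans πR/180 = 111195 m, so Δφ = 95.02 / 111195 × 3600 = 3.076″.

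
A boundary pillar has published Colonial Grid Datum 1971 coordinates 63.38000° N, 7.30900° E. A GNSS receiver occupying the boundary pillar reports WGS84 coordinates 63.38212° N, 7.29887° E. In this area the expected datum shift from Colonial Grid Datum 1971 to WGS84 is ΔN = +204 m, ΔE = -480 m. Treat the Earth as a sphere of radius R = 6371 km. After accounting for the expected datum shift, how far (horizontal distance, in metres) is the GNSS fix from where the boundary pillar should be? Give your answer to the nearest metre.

40 m

Observed coordinate differences: Δφ = +0.00212°, Δλ = -0.01013°.
Converting to metres (1° lat = 111195 m, cos φ = 0.448071): observed ΔN = 235.7 m, observed ΔE = -504.7 m.
Subtracting the expected shift leaves a residual of 235.7 − (204) = 31.7 m north and -504.7 − (-480) = -24.7 m east.
Residual distance = √(31.7² + (-24.7)²) = 40.2 m.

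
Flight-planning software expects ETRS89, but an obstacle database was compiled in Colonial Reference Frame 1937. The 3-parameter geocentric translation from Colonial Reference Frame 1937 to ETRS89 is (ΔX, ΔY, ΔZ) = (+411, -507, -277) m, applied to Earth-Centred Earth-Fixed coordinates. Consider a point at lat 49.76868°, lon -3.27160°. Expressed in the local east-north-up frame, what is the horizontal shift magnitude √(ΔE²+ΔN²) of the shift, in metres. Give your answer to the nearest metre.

The local east axis at (φ, λ) is (−sin λ, cos λ, 0), so ΔE = −sin(-3.27160°)·411 + cos(-3.27160°)·(-507) = -482.72 m.
The local north axis is (−sin φ cos λ, −sin φ sin λ, cos φ), giving ΔN = -313.264 − 22.090 − 178.907 = -514.26 m.
Horizontal magnitude = √(ΔE² + ΔN²) = √((-482.72)² + (-514.26)²) = 705.32 m.

705 m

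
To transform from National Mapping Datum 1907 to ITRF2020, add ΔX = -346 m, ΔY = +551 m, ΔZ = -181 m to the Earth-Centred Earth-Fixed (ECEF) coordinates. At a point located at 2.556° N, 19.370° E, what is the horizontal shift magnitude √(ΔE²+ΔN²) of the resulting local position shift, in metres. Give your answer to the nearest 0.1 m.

658.1 m

At φ = 2.556°, λ = 19.370°: sin φ = 0.044596, cos φ = 0.999005, sin λ = 0.331667, cos λ = 0.943396.
ΔE = −sin λ·ΔX + cos λ·ΔY = −(0.331667)·(-346) + (0.943396)·(551) = 634.57 m.
ΔN = −sin φ cos λ·ΔX − sin φ sin λ·ΔY + cos φ·ΔZ = −(0.044596)(0.943396)(-346) − (0.044596)(0.331667)(551) + (0.999005)(-181) = -174.41 m.
Horizontal magnitude = √(ΔE² + ΔN²) = √(634.57² + (-174.41)²) = 658.10 m.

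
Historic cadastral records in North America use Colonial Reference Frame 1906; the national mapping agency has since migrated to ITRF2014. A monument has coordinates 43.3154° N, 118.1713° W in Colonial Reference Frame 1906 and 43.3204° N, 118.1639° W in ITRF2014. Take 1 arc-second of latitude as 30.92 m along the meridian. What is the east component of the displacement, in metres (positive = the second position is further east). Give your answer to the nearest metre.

Δφ = 43.3204° − 43.3154° = +0.0050°; Δλ = -118.1639° − -118.1713° = +0.0074°.
1° of latitude = 3600 × 30.92 = 111312 m.
ΔN = Δφ × 111312 = 556.6 m; ΔE = Δλ × 111312 × cos(43.3154°) = +0.0074 × 111312 × 0.727588 = 599.3 m.

ΔE = 599 m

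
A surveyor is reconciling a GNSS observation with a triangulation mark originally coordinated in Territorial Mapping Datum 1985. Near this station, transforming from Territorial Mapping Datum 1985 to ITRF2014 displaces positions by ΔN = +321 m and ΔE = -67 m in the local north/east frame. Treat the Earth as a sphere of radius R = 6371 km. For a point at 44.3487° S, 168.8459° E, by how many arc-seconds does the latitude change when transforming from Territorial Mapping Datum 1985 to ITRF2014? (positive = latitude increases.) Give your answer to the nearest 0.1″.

On a sphere of radius R, 1 rad of latitude = R, so Δφ = ΔN / R = 321.0 / 6371000 = 5.0385e-05 rad = 10.393″.

Δφ = 10.4″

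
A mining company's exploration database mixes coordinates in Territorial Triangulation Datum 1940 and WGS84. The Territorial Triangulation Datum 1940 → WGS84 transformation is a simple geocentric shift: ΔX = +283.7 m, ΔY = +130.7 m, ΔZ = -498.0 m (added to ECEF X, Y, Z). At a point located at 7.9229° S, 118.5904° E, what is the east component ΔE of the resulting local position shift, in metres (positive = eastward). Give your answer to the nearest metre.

The local east axis at (φ, λ) is (−sin λ, cos λ, 0), so ΔE = −sin(118.5904°)·283.7 + cos(118.5904°)·130.7 = -311.65 m.

ΔE = -312 m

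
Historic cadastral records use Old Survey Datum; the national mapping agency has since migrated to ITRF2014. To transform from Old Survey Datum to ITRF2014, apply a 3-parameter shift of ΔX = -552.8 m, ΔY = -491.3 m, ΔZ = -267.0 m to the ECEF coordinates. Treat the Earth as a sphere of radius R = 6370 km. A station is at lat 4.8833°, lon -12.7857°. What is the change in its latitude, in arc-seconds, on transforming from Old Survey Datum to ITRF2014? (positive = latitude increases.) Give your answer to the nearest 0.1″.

Δφ = -7.4″

sin φ = 0.085127, cos φ = 0.996370, sin λ = -0.221305, cos λ = 0.975205.
North component: ΔN = −sin φ cos λ·ΔX − sin φ sin λ·ΔY + cos φ·ΔZ = −(0.085127)(0.975205)(-552.8) − (0.085127)(-0.221305)(-491.3) + (0.996370)(-267.0) = -229.40 m.
1° of latitude spans πR/180 = 111177 m, so Δφ = -229.40 / 111177 × 3600 = -7.428″.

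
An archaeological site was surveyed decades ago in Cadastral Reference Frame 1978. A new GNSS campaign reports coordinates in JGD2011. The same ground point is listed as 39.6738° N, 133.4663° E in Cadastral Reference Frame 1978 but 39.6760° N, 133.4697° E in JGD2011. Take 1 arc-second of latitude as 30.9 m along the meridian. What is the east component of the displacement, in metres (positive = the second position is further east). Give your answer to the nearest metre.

Δφ = 39.6760° − 39.6738° = +0.0022°; Δλ = 133.4697° − 133.4663° = +0.0034°.
1° of latitude = 3600 × 30.90 = 111240 m.
ΔN = Δφ × 111240 = 244.7 m; ΔE = Δλ × 111240 × cos(39.6738°) = +0.0034 × 111240 × 0.769692 = 291.1 m.

ΔE = 291 m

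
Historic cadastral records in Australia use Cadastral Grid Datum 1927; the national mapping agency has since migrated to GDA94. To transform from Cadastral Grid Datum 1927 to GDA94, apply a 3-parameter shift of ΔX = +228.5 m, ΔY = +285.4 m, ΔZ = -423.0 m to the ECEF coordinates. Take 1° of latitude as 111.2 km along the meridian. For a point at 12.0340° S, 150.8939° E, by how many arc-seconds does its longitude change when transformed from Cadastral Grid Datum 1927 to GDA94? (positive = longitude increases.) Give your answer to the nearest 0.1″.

sin φ = -0.208492, cos φ = 0.978024, sin λ = 0.486428, cos λ = -0.873720.
East component: ΔE = −sin λ·ΔX + cos λ·ΔY = −(0.486428)(228.5) + (-0.873720)(285.4) = -360.51 m.
1° of latitude spans 111200 m; at latitude φ, 1° of longitude spans that × cos φ = 108756.3 m, so Δλ = -360.51 / 108756.3 × 3600 = -11.933″.

Δλ = -11.9″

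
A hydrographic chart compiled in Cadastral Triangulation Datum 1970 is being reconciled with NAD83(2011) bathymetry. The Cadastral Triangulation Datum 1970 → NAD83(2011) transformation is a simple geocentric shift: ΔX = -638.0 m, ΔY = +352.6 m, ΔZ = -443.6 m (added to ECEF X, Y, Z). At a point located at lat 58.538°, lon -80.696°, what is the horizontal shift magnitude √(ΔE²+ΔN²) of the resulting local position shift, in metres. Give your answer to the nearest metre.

At φ = 58.538°, λ = -80.696°: sin φ = 0.852987, cos φ = 0.521933, sin λ = -0.986844, cos λ = 0.161673.
ΔE = −sin λ·ΔX + cos λ·ΔY = −(-0.986844)·(-638.0) + (0.161673)·(352.6) = -572.60 m.
ΔN = −sin φ cos λ·ΔX − sin φ sin λ·ΔY + cos φ·ΔZ = −(0.852987)(0.161673)(-638.0) − (0.852987)(-0.986844)(352.6) + (0.521933)(-443.6) = 153.26 m.
Horizontal magnitude = √(ΔE² + ΔN²) = √((-572.60)² + 153.26²) = 592.76 m.

593 m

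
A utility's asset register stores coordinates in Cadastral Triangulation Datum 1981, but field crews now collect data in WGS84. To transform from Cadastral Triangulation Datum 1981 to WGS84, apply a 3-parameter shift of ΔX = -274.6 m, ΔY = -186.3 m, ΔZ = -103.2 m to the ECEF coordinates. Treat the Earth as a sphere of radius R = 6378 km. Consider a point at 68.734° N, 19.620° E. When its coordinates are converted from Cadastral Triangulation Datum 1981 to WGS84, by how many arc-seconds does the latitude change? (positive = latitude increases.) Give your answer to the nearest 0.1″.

Δφ = 8.5″

sin φ = 0.931907, cos φ = 0.362698, sin λ = 0.335780, cos λ = 0.941940.
North component: ΔN = −sin φ cos λ·ΔX − sin φ sin λ·ΔY + cos φ·ΔZ = −(0.931907)(0.941940)(-274.6) − (0.931907)(0.335780)(-186.3) + (0.362698)(-103.2) = 261.91 m.
1° of latitude spans πR/180 = 111317 m, so Δφ = 261.91 / 111317 × 3600 = 8.470″.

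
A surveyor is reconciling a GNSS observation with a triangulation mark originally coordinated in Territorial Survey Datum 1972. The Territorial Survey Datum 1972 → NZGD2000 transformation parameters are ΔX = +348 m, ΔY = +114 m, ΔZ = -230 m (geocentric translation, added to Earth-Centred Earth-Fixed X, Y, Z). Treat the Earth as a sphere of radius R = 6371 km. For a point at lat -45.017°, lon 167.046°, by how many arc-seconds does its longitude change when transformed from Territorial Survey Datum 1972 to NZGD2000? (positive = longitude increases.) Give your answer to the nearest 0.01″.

sin φ = -0.707317, cos φ = 0.706897, sin λ = 0.224169, cos λ = -0.974550.
East component: ΔE = −sin λ·ΔX + cos λ·ΔY = −(0.224169)(348) + (-0.974550)(114) = -189.11 m.
1° of latitude spans πR/180 = 111195 m; at latitude φ, 1° of longitude spans that × cos φ = 78603.4 m, so Δλ = -189.11 / 78603.4 × 3600 = -8.661″.

Δλ = -8.66″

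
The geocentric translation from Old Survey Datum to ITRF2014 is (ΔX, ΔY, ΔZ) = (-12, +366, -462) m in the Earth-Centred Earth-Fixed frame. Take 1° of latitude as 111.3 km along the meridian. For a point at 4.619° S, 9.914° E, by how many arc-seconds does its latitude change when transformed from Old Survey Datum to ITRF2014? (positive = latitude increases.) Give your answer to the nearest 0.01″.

sin φ = -0.080529, cos φ = 0.996752, sin λ = 0.172170, cos λ = 0.985067.
North component: ΔN = −sin φ cos λ·ΔX − sin φ sin λ·ΔY + cos φ·ΔZ = −(-0.080529)(0.985067)(-12) − (-0.080529)(0.172170)(366) + (0.996752)(-462) = -456.38 m.
1° of latitude spans 111300 m, so Δφ = -456.38 / 111300 × 3600 = -14.762″.

Δφ = -14.76″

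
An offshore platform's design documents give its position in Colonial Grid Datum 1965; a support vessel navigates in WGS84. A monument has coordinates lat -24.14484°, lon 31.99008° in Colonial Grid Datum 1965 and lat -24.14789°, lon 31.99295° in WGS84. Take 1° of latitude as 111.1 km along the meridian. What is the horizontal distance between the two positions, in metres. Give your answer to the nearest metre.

447 m

Δφ = -24.14789° − -24.14484° = -0.00305°; Δλ = 31.99295° − 31.99008° = +0.00287°.
ΔN = Δφ × 111100 = -338.9 m; ΔE = Δλ × 111100 × cos(-24.14484°) = +0.00287 × 111100 × 0.912514 = 291.0 m.
Distance = √(ΔE² + ΔN²) = √(291.0² + (-338.9)²) = 446.6 m.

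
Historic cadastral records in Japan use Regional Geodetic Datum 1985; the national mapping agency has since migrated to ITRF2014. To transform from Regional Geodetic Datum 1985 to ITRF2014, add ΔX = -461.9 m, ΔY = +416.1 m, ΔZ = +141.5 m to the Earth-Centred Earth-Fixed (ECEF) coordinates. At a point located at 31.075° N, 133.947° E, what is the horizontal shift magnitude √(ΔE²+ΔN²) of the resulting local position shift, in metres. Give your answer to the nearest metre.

204 m

At φ = 31.075°, λ = 133.947°: sin φ = 0.516160, cos φ = 0.856492, sin λ = 0.719982, cos λ = -0.693993.
ΔE = −sin λ·ΔX + cos λ·ΔY = −(0.719982)·(-461.9) + (-0.693993)·(416.1) = 43.79 m.
ΔN = −sin φ cos λ·ΔX − sin φ sin λ·ΔY + cos φ·ΔZ = −(0.516160)(-0.693993)(-461.9) − (0.516160)(0.719982)(416.1) + (0.856492)(141.5) = -198.90 m.
Horizontal magnitude = √(ΔE² + ΔN²) = √(43.79² + (-198.90)²) = 203.66 m.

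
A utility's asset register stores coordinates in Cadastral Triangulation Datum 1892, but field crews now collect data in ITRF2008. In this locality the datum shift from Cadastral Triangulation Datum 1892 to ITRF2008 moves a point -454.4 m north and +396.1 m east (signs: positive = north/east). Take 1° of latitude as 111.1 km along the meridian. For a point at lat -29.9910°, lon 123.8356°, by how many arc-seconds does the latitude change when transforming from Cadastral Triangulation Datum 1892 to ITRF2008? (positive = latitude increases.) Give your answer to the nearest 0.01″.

Δφ = -14.72″

1° of latitude = 111.1 km, so Δφ = -454.4 / 111100 = -0.0040900° = -14.724″.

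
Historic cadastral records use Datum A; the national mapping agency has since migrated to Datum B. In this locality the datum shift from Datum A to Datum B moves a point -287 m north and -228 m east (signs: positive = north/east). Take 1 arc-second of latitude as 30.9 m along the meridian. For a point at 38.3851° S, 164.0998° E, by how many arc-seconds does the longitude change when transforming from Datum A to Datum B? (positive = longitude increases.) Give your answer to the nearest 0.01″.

At latitude -38.3851°, cos φ = 0.783855.
1″ of longitude at this latitude = 30.90 × cos φ = 24.2211 m, so Δλ = -228.0 / 24.2211 = -9.413″.

Δλ = -9.41″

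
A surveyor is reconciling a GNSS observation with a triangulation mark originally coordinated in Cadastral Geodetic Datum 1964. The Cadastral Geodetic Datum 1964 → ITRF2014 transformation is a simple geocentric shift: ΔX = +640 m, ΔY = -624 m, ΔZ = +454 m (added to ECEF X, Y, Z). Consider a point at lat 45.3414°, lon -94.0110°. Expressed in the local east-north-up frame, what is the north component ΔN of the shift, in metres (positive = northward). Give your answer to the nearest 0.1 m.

ΔN = -91.8 m

At φ = 45.3414°, λ = -94.0110°: sin φ = 0.711308, cos φ = 0.702881, sin λ = -0.997551, cos λ = -0.069948.
ΔN = −sin φ cos λ·ΔX − sin φ sin λ·ΔY + cos φ·ΔZ = −(0.711308)(-0.069948)(640) − (0.711308)(-0.997551)(-624) + (0.702881)(454) = -91.82 m.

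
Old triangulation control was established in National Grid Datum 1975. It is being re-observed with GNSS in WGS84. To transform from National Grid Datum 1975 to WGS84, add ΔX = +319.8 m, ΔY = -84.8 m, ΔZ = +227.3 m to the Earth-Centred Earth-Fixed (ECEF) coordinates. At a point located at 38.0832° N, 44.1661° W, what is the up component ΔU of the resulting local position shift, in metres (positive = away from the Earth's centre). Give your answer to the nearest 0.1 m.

At φ = 38.0832°, λ = -44.1661°: sin φ = 0.616805, cos φ = 0.787116, sin λ = -0.696741, cos λ = 0.717323.
ΔU = cos φ cos λ·ΔX + cos φ sin λ·ΔY + sin φ·ΔZ = (0.787116)(0.717323)(319.8) + (0.787116)(-0.696741)(-84.8) + (0.616805)(227.3) = 367.27 m.

ΔU = 367.3 m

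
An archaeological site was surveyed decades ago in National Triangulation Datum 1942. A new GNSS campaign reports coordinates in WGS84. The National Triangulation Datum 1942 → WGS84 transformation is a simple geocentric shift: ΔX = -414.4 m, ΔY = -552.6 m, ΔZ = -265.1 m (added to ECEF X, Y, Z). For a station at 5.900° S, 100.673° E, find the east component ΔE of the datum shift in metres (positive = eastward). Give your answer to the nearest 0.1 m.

ΔE = 509.6 m

At φ = -5.900°, λ = 100.673°: sin φ = -0.102793, cos φ = 0.994703, sin λ = 0.982700, cos λ = -0.185204.
ΔE = −sin λ·ΔX + cos λ·ΔY = −(0.982700)·(-414.4) + (-0.185204)·(-552.6) = 509.57 m.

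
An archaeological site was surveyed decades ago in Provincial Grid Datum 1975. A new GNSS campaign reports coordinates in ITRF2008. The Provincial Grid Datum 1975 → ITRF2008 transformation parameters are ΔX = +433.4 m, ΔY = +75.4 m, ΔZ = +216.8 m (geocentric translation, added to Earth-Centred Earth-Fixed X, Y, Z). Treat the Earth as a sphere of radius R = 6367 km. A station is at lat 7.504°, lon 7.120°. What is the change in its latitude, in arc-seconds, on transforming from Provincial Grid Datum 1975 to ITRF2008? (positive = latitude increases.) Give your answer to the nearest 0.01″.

Δφ = 5.10″

sin φ = 0.130595, cos φ = 0.991436, sin λ = 0.123948, cos λ = 0.992289.
North component: ΔN = −sin φ cos λ·ΔX − sin φ sin λ·ΔY + cos φ·ΔZ = −(0.130595)(0.992289)(433.4) − (0.130595)(0.123948)(75.4) + (0.991436)(216.8) = 157.56 m.
1° of latitude spans πR/180 = 111125 m, so Δφ = 157.56 / 111125 × 3600 = 5.104″.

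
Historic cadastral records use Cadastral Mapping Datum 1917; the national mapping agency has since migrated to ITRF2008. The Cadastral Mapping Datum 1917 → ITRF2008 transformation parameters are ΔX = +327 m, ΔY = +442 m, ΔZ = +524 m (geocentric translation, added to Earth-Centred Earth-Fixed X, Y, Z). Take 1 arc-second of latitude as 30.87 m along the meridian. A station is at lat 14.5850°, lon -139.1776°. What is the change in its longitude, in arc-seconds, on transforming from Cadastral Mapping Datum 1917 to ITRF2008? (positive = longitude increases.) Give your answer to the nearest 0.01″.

Δλ = -4.04″

sin φ = 0.251816, cos φ = 0.967775, sin λ = -0.653717, cos λ = -0.756740.
East component: ΔE = −sin λ·ΔX + cos λ·ΔY = −(-0.653717)(327) + (-0.756740)(442) = -120.71 m.
1° of latitude spans 3600 × 30.87 = 111132 m; at latitude φ, 1° of longitude spans that × cos φ = 107550.8 m, so Δλ = -120.71 / 107550.8 × 3600 = -4.041″.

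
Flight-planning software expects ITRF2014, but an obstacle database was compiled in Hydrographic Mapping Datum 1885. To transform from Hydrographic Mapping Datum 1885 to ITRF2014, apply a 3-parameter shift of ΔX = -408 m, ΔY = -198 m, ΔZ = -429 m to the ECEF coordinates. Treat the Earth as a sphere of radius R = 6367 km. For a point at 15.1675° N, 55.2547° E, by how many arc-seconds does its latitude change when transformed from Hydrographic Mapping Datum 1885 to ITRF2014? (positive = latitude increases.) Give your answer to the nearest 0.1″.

sin φ = 0.261642, cos φ = 0.965165, sin λ = 0.821694, cos λ = 0.569929.
North component: ΔN = −sin φ cos λ·ΔX − sin φ sin λ·ΔY + cos φ·ΔZ = −(0.261642)(0.569929)(-408) − (0.261642)(0.821694)(-198) + (0.965165)(-429) = -310.65 m.
1° of latitude spans πR/180 = 111125 m, so Δφ = -310.65 / 111125 × 3600 = -10.064″.

Δφ = -10.1″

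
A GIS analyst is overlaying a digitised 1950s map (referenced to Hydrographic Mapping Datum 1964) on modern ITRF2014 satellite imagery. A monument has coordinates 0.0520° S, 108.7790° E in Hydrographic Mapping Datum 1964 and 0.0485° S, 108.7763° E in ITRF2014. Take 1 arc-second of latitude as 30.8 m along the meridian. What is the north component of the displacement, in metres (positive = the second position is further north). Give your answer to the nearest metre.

Δφ = -0.0485° − -0.0520° = +0.0035°; Δλ = 108.7763° − 108.7790° = -0.0027°.
1° of latitude = 3600 × 30.80 = 110880 m.
ΔN = Δφ × 110880 = 388.1 m; ΔE = Δλ × 110880 × cos(-0.0520°) = -0.0027 × 110880 × 1.000000 = -299.4 m.

ΔN = 388 m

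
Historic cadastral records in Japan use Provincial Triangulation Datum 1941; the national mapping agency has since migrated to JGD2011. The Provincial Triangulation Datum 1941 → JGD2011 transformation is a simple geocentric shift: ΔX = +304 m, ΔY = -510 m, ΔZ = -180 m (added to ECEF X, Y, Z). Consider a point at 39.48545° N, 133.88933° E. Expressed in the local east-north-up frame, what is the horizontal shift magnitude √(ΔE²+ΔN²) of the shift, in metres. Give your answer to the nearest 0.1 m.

The local east axis at (φ, λ) is (−sin λ, cos λ, 0), so ΔE = −sin(133.88933°)·304 + cos(133.88933°)·(-510) = 134.48 m.
The local north axis is (−sin φ cos λ, −sin φ sin λ, cos φ), giving ΔN = 134.014 + 233.717 − 138.921 = 228.81 m.
Horizontal magnitude = √(ΔE² + ΔN²) = √(134.48² + 228.81²) = 265.40 m.

265.4 m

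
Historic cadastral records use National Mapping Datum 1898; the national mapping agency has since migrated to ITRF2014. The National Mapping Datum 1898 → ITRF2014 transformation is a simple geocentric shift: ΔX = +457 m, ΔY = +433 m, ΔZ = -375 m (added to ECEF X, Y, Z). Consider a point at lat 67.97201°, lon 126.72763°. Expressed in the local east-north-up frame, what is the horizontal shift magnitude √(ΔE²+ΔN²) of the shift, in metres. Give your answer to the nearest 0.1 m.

The local east axis at (φ, λ) is (−sin λ, cos λ, 0), so ΔE = −sin(126.72763°)·457 + cos(126.72763°)·433 = -625.22 m.
The local north axis is (−sin φ cos λ, −sin φ sin λ, cos φ), giving ΔN = 253.341 − 321.710 − 140.647 = -209.02 m.
Horizontal magnitude = √(ΔE² + ΔN²) = √((-625.22)² + (-209.02)²) = 659.23 m.

659.2 m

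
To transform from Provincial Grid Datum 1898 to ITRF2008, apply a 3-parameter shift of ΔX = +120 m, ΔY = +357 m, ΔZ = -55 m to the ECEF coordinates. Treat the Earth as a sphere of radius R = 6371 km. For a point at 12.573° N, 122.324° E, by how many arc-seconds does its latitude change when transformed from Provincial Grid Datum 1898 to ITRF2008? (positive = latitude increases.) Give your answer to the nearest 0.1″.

Δφ = -3.4″

sin φ = 0.217683, cos φ = 0.976019, sin λ = 0.845038, cos λ = -0.534706.
North component: ΔN = −sin φ cos λ·ΔX − sin φ sin λ·ΔY + cos φ·ΔZ = −(0.217683)(-0.534706)(120) − (0.217683)(0.845038)(357) + (0.976019)(-55) = -105.38 m.
1° of latitude spans πR/180 = 111195 m, so Δφ = -105.38 / 111195 × 3600 = -3.412″.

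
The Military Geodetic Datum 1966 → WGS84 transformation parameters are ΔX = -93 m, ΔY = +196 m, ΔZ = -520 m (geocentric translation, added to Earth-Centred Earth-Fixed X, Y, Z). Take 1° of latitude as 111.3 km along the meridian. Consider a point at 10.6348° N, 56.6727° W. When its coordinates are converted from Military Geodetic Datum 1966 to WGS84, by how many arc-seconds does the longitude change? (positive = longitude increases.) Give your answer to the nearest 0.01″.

Δλ = 0.99″

sin φ = 0.184548, cos φ = 0.982823, sin λ = -0.835546, cos λ = 0.549421.
East component: ΔE = −sin λ·ΔX + cos λ·ΔY = −(-0.835546)(-93) + (0.549421)(196) = 29.98 m.
1° of latitude spans 111300 m; at latitude φ, 1° of longitude spans that × cos φ = 109388.2 m, so Δλ = 29.98 / 109388.2 × 3600 = 0.987″.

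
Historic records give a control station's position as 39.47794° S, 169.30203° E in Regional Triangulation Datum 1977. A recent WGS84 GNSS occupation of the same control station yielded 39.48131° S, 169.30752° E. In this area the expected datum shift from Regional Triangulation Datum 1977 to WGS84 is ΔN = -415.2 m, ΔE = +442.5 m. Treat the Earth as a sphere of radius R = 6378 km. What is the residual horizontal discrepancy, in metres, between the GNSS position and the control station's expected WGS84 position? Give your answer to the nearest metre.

50 m

Observed coordinate differences: Δφ = -0.00337°, Δλ = +0.00549°.
Converting to metres (1° lat = 111317 m, cos φ = 0.771869): observed ΔN = -375.1 m, observed ΔE = 471.7 m.
Subtracting the expected shift leaves a residual of -375.1 − (-415.2) = 40.1 m north and 471.7 − (442.5) = 29.2 m east.
Residual distance = √(40.1² + 29.2²) = 49.6 m.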